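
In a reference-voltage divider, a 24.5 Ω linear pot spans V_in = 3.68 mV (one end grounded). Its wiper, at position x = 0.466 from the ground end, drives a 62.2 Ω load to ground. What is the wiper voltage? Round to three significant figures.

V_out ≈ 1.56 mV

Lower segment x·R_p = 11.42 Ω; upper segment (1−x)·R_p = 13.08 Ω.
Lower segment in parallel with the load: 11.42 ‖ 62.2 = 9.646 Ω.
V_out = 3.68 × 9.646/(13.08 + 9.646) = 1.562 mV.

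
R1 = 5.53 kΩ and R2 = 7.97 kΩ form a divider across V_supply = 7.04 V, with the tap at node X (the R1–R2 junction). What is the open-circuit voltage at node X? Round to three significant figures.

V_th is the unloaded tap voltage: V_supply · R2/(R1+R2) = 7.04 × 0.5904 = 4.156 V.

V_th ≈ 4.16 V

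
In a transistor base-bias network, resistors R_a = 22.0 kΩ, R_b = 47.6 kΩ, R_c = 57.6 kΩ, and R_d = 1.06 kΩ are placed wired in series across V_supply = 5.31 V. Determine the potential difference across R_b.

Series total: ΣR = 22.0 + 47.6 + 57.6 + 1.06 = 128.3 kΩ.
Voltage divider: V = V_supply · (47.60 / 128.3) = 5.31 × 0.3711 = 1.971 V.

V ≈ 1.97 V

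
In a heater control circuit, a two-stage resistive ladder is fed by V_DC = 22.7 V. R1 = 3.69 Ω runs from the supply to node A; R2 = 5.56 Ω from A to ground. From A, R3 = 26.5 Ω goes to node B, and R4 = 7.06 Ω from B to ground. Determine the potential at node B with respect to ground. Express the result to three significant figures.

V_B ≈ 2.69 V

The second stage (R3 + R4 = 33.56 Ω) loads node A in parallel with R2.
R2 ‖ (R3+R4) = 4.770 Ω.
First divider: V_A = V_DC · 4.770/(3.69 + 4.770) = 12.80 V.
Stage 2 is unloaded, so V_B = V_A · R4/(R3+R4) = 12.80 × 7.06/33.56 = 2.692 V.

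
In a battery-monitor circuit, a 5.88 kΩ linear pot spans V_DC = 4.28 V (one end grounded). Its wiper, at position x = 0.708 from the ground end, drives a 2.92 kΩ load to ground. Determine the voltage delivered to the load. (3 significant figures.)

V_out ≈ 2.14 V

Lower segment x·R_p = 4.163 kΩ; upper segment (1−x)·R_p = 1.717 kΩ.
Lower segment in parallel with the load: 4.163 ‖ 2.92 = 1.716 kΩ.
V_out = 4.28 × 1.716/(1.717 + 1.716) = 2.140 V.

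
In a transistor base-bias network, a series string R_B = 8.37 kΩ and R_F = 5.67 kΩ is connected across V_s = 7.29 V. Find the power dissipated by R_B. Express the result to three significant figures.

Series current I = V_s/ΣR = 7.29/14.04 = 0.5192 mA.
P(R_B) = I²·R_B = (0.5192)² × 8.37 = 2.257 mW.

P ≈ 2.26 mW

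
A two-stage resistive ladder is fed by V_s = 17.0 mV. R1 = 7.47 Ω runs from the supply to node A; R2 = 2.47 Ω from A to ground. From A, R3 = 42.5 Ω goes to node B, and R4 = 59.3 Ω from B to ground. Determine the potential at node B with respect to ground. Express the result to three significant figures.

The second stage (R3 + R4 = 101.8 Ω) loads node A in parallel with R2.
R2 ‖ (R3+R4) = 2.411 Ω.
So V_A = 17.0 × 0.2440 = 4.149 mV.
Stage 2 is unloaded, so V_B = V_A · R4/(R3+R4) = 4.149 × 59.3/101.8 = 2.417 mV.

V_B ≈ 2.42 mV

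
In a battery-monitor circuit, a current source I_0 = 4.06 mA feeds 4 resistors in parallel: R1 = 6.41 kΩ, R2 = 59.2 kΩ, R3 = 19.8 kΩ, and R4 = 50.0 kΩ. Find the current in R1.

ΣG = 1/6.41 + 1/59.2 + 1/19.8 + 1/50.0 = 0.2434.
Current divider: I(R1) = I_0 · G_k/ΣG = 4.06 × (0.1560/0.2434) = 4.06 × 0.6409 = 2.602 mA.

I ≈ 2.60 mA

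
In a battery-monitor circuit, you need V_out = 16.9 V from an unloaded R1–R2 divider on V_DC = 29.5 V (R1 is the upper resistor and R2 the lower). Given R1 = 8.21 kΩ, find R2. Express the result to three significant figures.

Required fraction k = V_out/V_DC = 0.5729.
R2 = R1 · 0.5729/(1 − 0.5729) = 11.01 kΩ.

R2 ≈ 11.0 kΩ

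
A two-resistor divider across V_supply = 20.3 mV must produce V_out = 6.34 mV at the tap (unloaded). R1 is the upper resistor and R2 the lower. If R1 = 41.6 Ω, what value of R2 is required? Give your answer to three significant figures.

R2 ≈ 18.9 Ω

The divider ratio is R2/(R1+R2) = 6.34/20.3 = 0.3123.
R2 = R1 · 0.3123/(1 − 0.3123) = 18.89 Ω.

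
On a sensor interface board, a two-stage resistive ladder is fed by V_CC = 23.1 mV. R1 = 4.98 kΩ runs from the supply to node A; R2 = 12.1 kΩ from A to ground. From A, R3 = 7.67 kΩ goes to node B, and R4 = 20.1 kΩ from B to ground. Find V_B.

V_B ≈ 10.5 mV

The second stage (R3 + R4 = 27.77 kΩ) loads node A in parallel with R2.
R2 ‖ (R3+R4) = 8.428 kΩ.
V_A = 23.1 × 8.428/(4.98 + 8.428) = 14.52 mV.
Stage 2 is unloaded, so V_B = V_A · R4/(R3+R4) = 14.52 × 20.1/27.77 = 10.51 mV.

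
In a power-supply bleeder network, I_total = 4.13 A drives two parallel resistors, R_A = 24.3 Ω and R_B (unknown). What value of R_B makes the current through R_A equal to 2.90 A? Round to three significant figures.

R_B ≈ 57.3 Ω

Two-branch current divider: I_A = I_total · R_B/(R_A + R_B).
2.90/4.13 = R_B/(R_A + R_B) → R_B = R_A · (0.7022)/(1 − 0.7022) = 24.3 × 2.358 = 57.29 Ω.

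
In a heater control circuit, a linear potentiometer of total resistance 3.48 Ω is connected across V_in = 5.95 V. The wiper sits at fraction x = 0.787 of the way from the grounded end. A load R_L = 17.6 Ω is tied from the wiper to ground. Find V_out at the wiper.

The pot divides into 0.7412 Ω above the wiper and 2.739 Ω below.
Lower segment in parallel with the load: 2.739 ‖ 17.6 = 2.370 Ω.
V_out = 5.95 × 2.370/(0.7412 + 2.370) = 4.532 V.
(Unloaded: V_out = x·V_in = 4.68 V.)

V_out ≈ 4.53 V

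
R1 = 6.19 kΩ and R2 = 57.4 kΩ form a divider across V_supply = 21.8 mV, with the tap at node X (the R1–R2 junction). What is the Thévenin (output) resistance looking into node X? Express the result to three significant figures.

Looking into X with the source shorted: R_th = R1·R2/(R1+R2) = 6.190 × 57.4/63.59 = 5.587 kΩ.

R_th ≈ 5.59 kΩ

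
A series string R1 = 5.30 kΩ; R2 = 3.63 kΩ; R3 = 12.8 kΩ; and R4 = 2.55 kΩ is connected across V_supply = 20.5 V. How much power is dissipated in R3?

Series current I = V_supply/ΣR = 20.5/24.28 = 0.8443 mA.
P(R3) = I²·R3 = (0.8443)² × 12.8 = 9.125 mW.

P ≈ 9.12 mW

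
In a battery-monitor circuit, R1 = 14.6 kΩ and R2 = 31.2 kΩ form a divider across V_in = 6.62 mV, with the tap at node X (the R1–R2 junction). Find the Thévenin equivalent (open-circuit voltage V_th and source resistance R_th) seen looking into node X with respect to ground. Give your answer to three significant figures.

Open-circuit (no load on X): V_th = V_in · R2/(R1 + R2) = 6.62 × 31.2/(14.60 + 31.2) = 4.510 mV.
Zeroing V_in shorts the top of R1 to ground, so R_th = R1 ‖ R2 = 9.946 kΩ.

V_th ≈ 4.51 mV, R_th ≈ 9.95 kΩ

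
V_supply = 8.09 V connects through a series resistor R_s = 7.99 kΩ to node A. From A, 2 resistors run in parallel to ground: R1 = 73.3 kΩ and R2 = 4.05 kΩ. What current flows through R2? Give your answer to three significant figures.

Parallel bank: R_p = 1/(1/73.3 + 1/4.05) = 3.838 kΩ.
V_A = 8.09 × 3.838/11.83 = 2.625 V.
I(R2) = V_A / R2 = 2.625/4.05 = 0.6482 mA.

I ≈ 0.648 mA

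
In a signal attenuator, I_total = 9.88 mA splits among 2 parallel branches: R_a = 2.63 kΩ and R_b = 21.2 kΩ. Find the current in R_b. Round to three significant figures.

For two parallel branches, I_k = I_total · (other R)/(sum of R).
I(R_b) = 9.88 × 2.63/(2.63 + 21.2) = 9.88 × 0.1104 = 1.090 mA.

I ≈ 1.09 mA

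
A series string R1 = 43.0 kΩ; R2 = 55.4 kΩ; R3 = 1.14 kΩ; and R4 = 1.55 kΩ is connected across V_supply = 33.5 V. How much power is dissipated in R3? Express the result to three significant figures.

P ≈ 0.125 mW

Series current I = V_supply/ΣR = 33.5/101.1 = 0.3314 mA.
P = I²R = 0.1098 × 1.14 = 0.1252 mW.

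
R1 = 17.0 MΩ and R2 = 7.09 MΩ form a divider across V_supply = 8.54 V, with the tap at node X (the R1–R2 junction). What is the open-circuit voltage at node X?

V_th ≈ 2.51 V

V_th is the unloaded tap voltage: V_supply · R2/(R1+R2) = 8.54 × 0.2943 = 2.513 V.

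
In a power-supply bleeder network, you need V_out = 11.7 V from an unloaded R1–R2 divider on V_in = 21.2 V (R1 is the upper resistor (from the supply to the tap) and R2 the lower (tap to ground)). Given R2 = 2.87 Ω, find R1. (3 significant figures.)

R1 ≈ 2.33 Ω

The divider ratio is R2/(R1+R2) = 11.7/21.2 = 0.5519.
So R1 = R2 · (V_in/V_out − 1) = 2.87 × (21.2/11.7 − 1) = 2.87 × 0.8120 = 2.330 Ω.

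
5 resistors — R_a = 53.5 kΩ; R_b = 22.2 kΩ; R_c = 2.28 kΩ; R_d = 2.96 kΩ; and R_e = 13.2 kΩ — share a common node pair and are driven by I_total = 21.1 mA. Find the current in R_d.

I ≈ 7.78 mA

Total conductance ΣG = 1/53.5 + 1/22.2 + 1/2.28 + 1/2.96 + 1/13.2 = 0.9159 (units of 1/kΩ).
Current divider: I(R_d) = I_total · G_k/ΣG = 21.1 × (0.3378/0.9159) = 21.1 × 0.3688 = 7.783 mA.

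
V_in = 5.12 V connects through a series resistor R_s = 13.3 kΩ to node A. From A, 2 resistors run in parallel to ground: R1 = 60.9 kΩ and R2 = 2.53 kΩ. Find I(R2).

I ≈ 0.313 mA

Combine the parallel branches: R_p = (1/60.9 + 1/2.53)⁻¹ = 2.429 kΩ.
V_A = 5.12 × 2.429/15.73 = 0.7907 V.
Branch current I = V_A/R2 = 0.7907/2.53 = 0.3125 mA.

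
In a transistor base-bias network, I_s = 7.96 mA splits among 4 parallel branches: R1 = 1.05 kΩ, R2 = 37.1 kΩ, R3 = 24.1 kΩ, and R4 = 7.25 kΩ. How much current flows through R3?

I ≈ 0.285 mA

ΣG = 1/1.05 + 1/37.1 + 1/24.1 + 1/7.25 = 1.159.
Current divider: I(R3) = I_s · G_k/ΣG = 7.96 × (0.04149/1.159) = 7.96 × 0.03581 = 0.2850 mA.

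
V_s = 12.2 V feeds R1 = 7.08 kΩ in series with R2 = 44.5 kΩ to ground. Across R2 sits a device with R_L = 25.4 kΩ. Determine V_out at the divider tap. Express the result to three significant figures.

V_out ≈ 8.48 V

First combine the lower leg with the load: R2 ‖ R_L = 16.17 kΩ.
Voltage divider with the loaded lower leg: V_out = 12.2 × 16.17/(7.08 + 16.17) = 12.2 × 0.6955 = 8.485 V.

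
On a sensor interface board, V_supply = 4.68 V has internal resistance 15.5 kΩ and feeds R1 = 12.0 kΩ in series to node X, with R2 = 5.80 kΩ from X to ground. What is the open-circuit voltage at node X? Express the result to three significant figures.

R1' = 15.5 + 12.0 = 27.50 kΩ (source resistance + R1).
Open-circuit (no load on X): V_th = V_supply · R2/(R1' + R2) = 4.68 × 5.80/(27.50 + 5.80) = 0.8151 V.

V_th ≈ 0.815 V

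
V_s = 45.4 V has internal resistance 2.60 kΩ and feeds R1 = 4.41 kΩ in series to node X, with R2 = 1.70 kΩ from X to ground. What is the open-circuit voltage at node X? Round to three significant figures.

V_th ≈ 8.86 V

R1' = 2.60 + 4.41 = 7.010 kΩ (source resistance + R1).
V_th is the unloaded tap voltage: V_s · R2/(R1'+R2) = 45.4 × 0.1952 = 8.861 V.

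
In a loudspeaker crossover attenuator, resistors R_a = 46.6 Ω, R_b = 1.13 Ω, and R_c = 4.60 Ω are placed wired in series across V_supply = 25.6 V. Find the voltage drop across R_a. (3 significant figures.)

V ≈ 22.8 V

Total series resistance ΣR = 46.6 + 1.13 + 4.60 = 52.33 Ω.
Voltage divider: V = V_supply · (46.60 / 52.33) = 25.6 × 0.8905 = 22.80 V.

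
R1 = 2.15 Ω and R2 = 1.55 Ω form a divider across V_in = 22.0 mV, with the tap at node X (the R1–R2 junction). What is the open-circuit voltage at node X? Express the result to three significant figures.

V_th is the unloaded tap voltage: V_in · R2/(R1+R2) = 22.0 × 0.4189 = 9.216 mV.

V_th ≈ 9.22 mV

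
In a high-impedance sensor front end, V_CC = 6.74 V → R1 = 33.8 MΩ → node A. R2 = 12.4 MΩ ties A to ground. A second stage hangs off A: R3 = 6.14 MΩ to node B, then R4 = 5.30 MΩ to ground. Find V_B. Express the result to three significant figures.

V_B ≈ 0.467 V

The second stage (R3 + R4 = 11.44 MΩ) loads node A in parallel with R2.
R2 ‖ (R3+R4) = 5.950 MΩ.
So V_A = 6.74 × 0.1497 = 1.009 V.
V_B = V_A × 0.4633 = 0.4674 V.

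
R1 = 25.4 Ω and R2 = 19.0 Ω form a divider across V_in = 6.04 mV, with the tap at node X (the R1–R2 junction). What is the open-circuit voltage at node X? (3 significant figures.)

V_th ≈ 2.58 mV

With X open, the divider is unloaded: V_th = 6.04 × 19.0/44.40 = 2.585 mV.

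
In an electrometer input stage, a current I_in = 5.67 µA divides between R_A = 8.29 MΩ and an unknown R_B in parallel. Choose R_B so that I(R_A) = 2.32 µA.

The fraction through R_A equals R_B/(R_A+R_B).
2.32/5.67 = R_B/(R_A + R_B) → R_B = R_A · (0.4092)/(1 − 0.4092) = 8.29 × 0.6925 = 5.741 MΩ.

R_B ≈ 5.74 MΩ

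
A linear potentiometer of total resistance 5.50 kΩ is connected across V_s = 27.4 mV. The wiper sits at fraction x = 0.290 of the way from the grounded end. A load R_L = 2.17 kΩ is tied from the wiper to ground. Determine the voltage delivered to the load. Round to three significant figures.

Lower segment x·R_p = 1.595 kΩ; upper segment (1−x)·R_p = 3.905 kΩ.
(x·R_p) ‖ R_L = 0.9193 kΩ.
Then V_out = V_s · 0.9193/(3.905 + 0.9193) = 5.221 mV.
(Unloaded: V_out = x·V_s = 7.95 mV.)

V_out ≈ 5.22 mV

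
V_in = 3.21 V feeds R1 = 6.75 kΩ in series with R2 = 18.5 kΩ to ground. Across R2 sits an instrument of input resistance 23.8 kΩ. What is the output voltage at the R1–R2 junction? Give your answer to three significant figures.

V_out ≈ 1.95 V

First combine the lower leg with the load: R2 ‖ R_L = 10.41 kΩ.
Then V_out = V_in · R2'/(R1 + R2') = 3.21 × 10.41/17.16 = 1.947 V.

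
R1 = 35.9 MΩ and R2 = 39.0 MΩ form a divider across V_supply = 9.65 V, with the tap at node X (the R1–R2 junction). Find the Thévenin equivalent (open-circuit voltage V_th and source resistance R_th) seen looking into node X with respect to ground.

Open-circuit (no load on X): V_th = V_supply · R2/(R1 + R2) = 9.65 × 39.0/(35.90 + 39.0) = 5.025 V.
Looking into X with the source shorted: R_th = R1·R2/(R1+R2) = 35.90 × 39.0/74.90 = 18.69 MΩ.

V_th ≈ 5.02 V, R_th ≈ 18.7 MΩ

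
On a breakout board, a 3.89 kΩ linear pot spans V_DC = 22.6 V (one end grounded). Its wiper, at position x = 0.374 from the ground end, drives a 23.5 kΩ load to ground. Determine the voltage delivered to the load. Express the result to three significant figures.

Split the track: R_lower = x·R_p = 1.455 kΩ, R_upper = (1−x)·R_p = 2.435 kΩ.
(x·R_p) ‖ R_L = 1.370 kΩ.
V_out = 22.6 × 1.370/(2.435 + 1.370) = 8.137 V.
(Unloaded: V_out = x·V_DC = 8.45 V.)

V_out ≈ 8.14 V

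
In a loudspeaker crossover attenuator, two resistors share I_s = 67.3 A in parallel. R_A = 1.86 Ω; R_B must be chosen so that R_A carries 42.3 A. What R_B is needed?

R_B ≈ 3.15 Ω

In a two-way split, I_A/I_s = R_B/(R_A + R_B).
42.3/67.3 = R_B/(R_A + R_B) → R_B = R_A · (0.6285)/(1 − 0.6285) = 1.86 × 1.692 = 3.147 Ω.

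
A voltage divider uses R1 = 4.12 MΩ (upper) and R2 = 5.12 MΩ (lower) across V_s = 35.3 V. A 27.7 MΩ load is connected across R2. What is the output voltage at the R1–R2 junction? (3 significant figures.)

The load sits in parallel with R2, giving an effective lower resistance R2' = R2·R_L/(R2+R_L) = 4.321 MΩ.
Voltage divider with the loaded lower leg: V_out = 35.3 × 4.321/(4.12 + 4.321) = 35.3 × 0.5119 = 18.07 V.
(Unloaded it would be 19.6 V; the load pulls it down.)

V_out ≈ 18.1 V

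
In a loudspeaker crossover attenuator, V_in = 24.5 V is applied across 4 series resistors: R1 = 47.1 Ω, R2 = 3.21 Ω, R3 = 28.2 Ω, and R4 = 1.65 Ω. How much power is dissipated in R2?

P ≈ 0.300 W

The common current is I = 24.5/80.16 = 0.3056 A.
V(R2) = I·R = 0.9811 V; P = V·I = 0.9811 × 0.3056 = 0.2999 W.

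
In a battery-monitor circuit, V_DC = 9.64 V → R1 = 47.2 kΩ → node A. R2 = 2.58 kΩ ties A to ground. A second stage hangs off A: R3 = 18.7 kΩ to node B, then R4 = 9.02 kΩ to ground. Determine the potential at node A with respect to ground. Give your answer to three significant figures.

Node A sees R2 in parallel with the series input of stage 2, R3 + R4 = 27.72 kΩ.
R2 ‖ (R3+R4) = 2.360 kΩ.
V_A = 9.64 × 2.360/(47.2 + 2.360) = 0.4591 V.

V_A ≈ 0.459 V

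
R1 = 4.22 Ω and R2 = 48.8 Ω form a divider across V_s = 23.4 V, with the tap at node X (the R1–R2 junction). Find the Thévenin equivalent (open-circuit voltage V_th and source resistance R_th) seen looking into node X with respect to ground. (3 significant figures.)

V_th ≈ 21.5 V, R_th ≈ 3.88 Ω

With X open, the divider is unloaded: V_th = 23.4 × 48.8/53.02 = 21.54 V.
Zeroing V_s shorts the top of R1 to ground, so R_th = R1 ‖ R2 = 3.884 Ω.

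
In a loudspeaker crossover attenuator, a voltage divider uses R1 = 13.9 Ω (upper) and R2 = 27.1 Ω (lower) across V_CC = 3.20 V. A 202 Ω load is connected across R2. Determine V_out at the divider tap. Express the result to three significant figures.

R2 ‖ R_L = (27.1 × 202)/(27.1 + 202) = 23.89 Ω.
Voltage divider with the loaded lower leg: V_out = 3.20 × 23.89/(13.9 + 23.89) = 3.20 × 0.6322 = 2.023 V.

V_out ≈ 2.02 V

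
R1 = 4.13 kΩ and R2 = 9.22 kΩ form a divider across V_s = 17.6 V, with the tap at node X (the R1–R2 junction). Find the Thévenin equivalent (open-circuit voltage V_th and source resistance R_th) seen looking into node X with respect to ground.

With X open, the divider is unloaded: V_th = 17.6 × 9.22/13.35 = 12.16 V.
Looking into X with the source shorted: R_th = R1·R2/(R1+R2) = 4.130 × 9.22/13.35 = 2.852 kΩ.

V_th ≈ 12.2 V, R_th ≈ 2.85 kΩ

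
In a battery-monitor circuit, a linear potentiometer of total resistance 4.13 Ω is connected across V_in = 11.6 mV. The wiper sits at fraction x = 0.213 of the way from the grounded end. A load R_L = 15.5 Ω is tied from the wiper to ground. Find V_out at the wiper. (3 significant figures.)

Lower segment x·R_p = 0.8797 Ω; upper segment (1−x)·R_p = 3.250 Ω.
Lower segment in parallel with the load: 0.8797 ‖ 15.5 = 0.8324 Ω.
V_out = 11.6 × 0.8324/(3.250 + 0.8324) = 2.365 mV.

V_out ≈ 2.37 mV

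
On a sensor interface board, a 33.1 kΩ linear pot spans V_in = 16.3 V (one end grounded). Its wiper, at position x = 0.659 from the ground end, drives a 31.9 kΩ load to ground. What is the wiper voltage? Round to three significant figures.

Split the track: R_lower = x·R_p = 21.81 kΩ, R_upper = (1−x)·R_p = 11.29 kΩ.
(x·R_p) ‖ R_L = 12.95 kΩ.
Then V_out = V_in · 12.95/(11.29 + 12.95) = 8.711 V.
(Unloaded: V_out = x·V_in = 10.7 V.)

V_out ≈ 8.71 V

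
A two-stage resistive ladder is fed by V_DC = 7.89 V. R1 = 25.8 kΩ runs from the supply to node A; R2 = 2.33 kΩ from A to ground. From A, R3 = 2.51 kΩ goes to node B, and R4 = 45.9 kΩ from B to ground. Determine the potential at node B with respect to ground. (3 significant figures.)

Node A sees R2 in parallel with the series input of stage 2, R3 + R4 = 48.41 kΩ.
Effective lower resistance at A: R2 ‖ 48.41 = 2.223 kΩ.
First divider: V_A = V_DC · 2.223/(25.8 + 2.223) = 0.6259 V.
V_B = V_A × 0.9482 = 0.5934 V.

V_B ≈ 0.593 V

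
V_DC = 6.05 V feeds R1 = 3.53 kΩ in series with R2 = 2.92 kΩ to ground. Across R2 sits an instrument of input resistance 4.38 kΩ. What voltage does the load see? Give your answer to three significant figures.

V_out ≈ 2.01 V

R2 ‖ R_L = (2.92 × 4.38)/(2.92 + 4.38) = 1.752 kΩ.
Voltage divider with the loaded lower leg: V_out = 6.05 × 1.752/(3.53 + 1.752) = 6.05 × 0.3317 = 2.007 V.
(Unloaded it would be 2.74 V; the load pulls it down.)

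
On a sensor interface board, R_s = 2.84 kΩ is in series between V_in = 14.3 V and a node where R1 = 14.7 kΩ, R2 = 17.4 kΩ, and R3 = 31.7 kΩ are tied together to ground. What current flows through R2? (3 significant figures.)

I ≈ 0.568 mA

Equivalent of the parallel group: R_p = 6.368 kΩ.
V_A by voltage divider: V_A = 14.3 × 6.368/(2.84 + 6.368) = 9.889 V.
I(R2) = V_A / R2 = 9.889/17.4 = 0.5684 mA.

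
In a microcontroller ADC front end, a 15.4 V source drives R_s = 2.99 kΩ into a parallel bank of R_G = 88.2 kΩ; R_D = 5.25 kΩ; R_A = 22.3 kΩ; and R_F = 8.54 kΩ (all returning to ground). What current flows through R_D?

Combine the parallel branches: R_p = (1/88.2 + 1/5.25 + 1/22.3 + 1/8.54)⁻¹ = 2.749 kΩ.
V_A by voltage divider: V_A = 15.4 × 2.749/(2.99 + 2.749) = 7.377 V.
Branch current I = V_A/R_D = 7.377/5.25 = 1.405 mA.

I ≈ 1.41 mA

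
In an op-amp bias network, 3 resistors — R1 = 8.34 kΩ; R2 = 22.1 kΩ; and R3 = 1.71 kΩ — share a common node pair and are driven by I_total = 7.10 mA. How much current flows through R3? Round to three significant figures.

I ≈ 5.54 mA

Total conductance ΣG = 1/8.34 + 1/22.1 + 1/1.71 = 0.7499 (units of 1/kΩ).
By the current-divider rule, I = I_total · G_k/ΣG = 7.10 × 0.7798 = 5.536 mA.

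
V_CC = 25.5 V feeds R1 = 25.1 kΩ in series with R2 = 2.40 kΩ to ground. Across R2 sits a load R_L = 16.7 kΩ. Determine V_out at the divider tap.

V_out ≈ 1.97 V

The load sits in parallel with R2, giving an effective lower resistance R2' = R2·R_L/(R2+R_L) = 2.098 kΩ.
Voltage divider with the loaded lower leg: V_out = 25.5 × 2.098/(25.1 + 2.098) = 25.5 × 0.07715 = 1.967 V.
(Unloaded it would be 2.23 V; the load pulls it down.)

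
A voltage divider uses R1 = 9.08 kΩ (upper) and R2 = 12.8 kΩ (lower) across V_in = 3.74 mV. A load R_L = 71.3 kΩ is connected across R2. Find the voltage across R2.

V_out ≈ 2.04 mV

R2 ‖ R_L = (12.8 × 71.3)/(12.8 + 71.3) = 10.85 kΩ.
Voltage divider with the loaded lower leg: V_out = 3.74 × 10.85/(9.08 + 10.85) = 3.74 × 0.5444 = 2.036 mV.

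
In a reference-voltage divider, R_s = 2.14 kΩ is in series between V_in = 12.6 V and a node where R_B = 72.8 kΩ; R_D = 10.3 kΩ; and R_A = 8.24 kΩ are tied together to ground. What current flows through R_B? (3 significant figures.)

I ≈ 0.116 mA

Parallel bank: R_p = 1/(1/72.8 + 1/10.3 + 1/8.24) = 4.307 kΩ.
V_A by voltage divider: V_A = 12.6 × 4.307/(2.14 + 4.307) = 8.418 V.
Branch current I = V_A/R_B = 8.418/72.8 = 0.1156 mA.
(Equivalently: I_total = 1.954 mA, then current-divider fraction G_k/ΣG = 0.05916.)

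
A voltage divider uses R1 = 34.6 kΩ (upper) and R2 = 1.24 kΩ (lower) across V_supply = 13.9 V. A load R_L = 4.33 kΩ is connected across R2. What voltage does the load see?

V_out ≈ 0.377 V

First combine the lower leg with the load: R2 ‖ R_L = 0.9639 kΩ.
Then V_out = V_supply · R2'/(R1 + R2') = 13.9 × 0.9639/35.56 = 0.3768 V.
(Unloaded it would be 0.481 V; the load pulls it down.)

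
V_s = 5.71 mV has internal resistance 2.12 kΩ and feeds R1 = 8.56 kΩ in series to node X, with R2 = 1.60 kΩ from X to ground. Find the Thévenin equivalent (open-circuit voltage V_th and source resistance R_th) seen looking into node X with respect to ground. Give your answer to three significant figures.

R1' = 2.12 + 8.56 = 10.68 kΩ (source resistance + R1).
Open-circuit (no load on X): V_th = V_s · R2/(R1' + R2) = 5.71 × 1.60/(10.68 + 1.60) = 0.7440 mV.
Zeroing V_s shorts the top of R1' to ground, so R_th = R1' ‖ R2 = 1.392 kΩ.

V_th ≈ 0.744 mV, R_th ≈ 1.39 kΩ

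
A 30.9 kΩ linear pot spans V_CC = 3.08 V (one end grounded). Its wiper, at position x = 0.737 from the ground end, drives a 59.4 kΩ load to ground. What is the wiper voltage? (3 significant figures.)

Split the track: R_lower = x·R_p = 22.77 kΩ, R_upper = (1−x)·R_p = 8.127 kΩ.
(x·R_p) ‖ R_L = 16.46 kΩ.
Loaded-divider output: V_out = 3.08 × 0.6695 = 2.062 V.

V_out ≈ 2.06 V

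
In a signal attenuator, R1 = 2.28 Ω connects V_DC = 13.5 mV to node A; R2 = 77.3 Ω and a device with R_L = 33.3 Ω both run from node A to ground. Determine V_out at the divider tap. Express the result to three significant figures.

The load sits in parallel with R2, giving an effective lower resistance R2' = R2·R_L/(R2+R_L) = 23.27 Ω.
Then V_out = V_DC · R2'/(R1 + R2') = 13.5 × 23.27/25.55 = 12.30 mV.
(Unloaded it would be 13.1 mV; the load pulls it down.)

V_out ≈ 12.3 mV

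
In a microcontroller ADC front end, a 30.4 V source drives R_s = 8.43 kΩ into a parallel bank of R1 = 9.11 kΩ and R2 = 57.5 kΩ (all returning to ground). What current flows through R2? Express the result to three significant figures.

I ≈ 0.255 mA

Equivalent of the parallel group: R_p = 7.864 kΩ.
Node voltage V_A = V_s · R_p/(R_s + R_p) = 30.4 × 0.4826 = 14.67 V.
I(R2) = V_A / R2 = 14.67/57.5 = 0.2552 mA.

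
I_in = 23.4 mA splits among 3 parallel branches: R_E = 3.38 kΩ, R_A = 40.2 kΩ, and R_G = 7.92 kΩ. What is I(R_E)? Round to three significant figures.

ΣG = 1/3.38 + 1/40.2 + 1/7.92 = 0.4470.
Current divider: I(R_E) = I_in · G_k/ΣG = 23.4 × (0.2959/0.4470) = 23.4 × 0.6619 = 15.49 mA.

I ≈ 15.5 mA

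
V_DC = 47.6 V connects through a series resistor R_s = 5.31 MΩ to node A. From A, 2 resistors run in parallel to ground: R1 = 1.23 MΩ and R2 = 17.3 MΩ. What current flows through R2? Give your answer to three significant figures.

Equivalent of the parallel group: R_p = 1.148 MΩ.
Node voltage V_A = V_DC · R_p/(R_s + R_p) = 47.6 × 0.1778 = 8.464 V.
I(R2) = V_A / R2 = 8.464/17.3 = 0.4892 µA.

I ≈ 0.489 µA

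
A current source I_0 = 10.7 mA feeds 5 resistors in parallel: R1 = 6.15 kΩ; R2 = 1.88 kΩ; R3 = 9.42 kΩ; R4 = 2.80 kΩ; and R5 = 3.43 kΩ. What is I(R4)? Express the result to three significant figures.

Conductances: ΣG = 1/6.15 + 1/1.88 + 1/9.42 + 1/2.80 + 1/3.43 = 1.449 (1/kΩ).
By the current-divider rule, I = I_0 · G_k/ΣG = 10.7 × 0.2464 = 2.637 mA.

I ≈ 2.64 mA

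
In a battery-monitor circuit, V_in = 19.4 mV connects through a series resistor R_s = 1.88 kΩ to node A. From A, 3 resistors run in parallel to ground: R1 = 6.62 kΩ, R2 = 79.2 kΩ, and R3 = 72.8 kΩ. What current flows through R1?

Equivalent of the parallel group: R_p = 5.636 kΩ.
V_A = 19.4 × 5.636/7.516 = 14.55 mV.
Branch current I = V_A/R1 = 14.55/6.62 = 2.198 µA.
(Equivalently: I_total = 2.581 µA, then current-divider fraction G_k/ΣG = 0.8514.)

I ≈ 2.20 µA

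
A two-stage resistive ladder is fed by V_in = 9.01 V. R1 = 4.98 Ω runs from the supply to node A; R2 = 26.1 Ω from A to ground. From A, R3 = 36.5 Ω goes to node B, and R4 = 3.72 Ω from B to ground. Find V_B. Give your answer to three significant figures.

The second stage (R3 + R4 = 40.22 Ω) loads node A in parallel with R2.
R2 ‖ (R3+R4) = 15.83 Ω.
So V_A = 9.01 × 0.7607 = 6.854 V.
Then the unloaded second divider: V_B = V_A × R4/(R3+R4) = 6.854 × 0.09249 = 0.6339 V.

V_B ≈ 0.634 V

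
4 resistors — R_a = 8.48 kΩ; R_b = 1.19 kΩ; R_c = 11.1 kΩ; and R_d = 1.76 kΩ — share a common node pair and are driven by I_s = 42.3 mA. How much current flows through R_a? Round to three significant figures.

I ≈ 3.09 mA

ΣG = 1/8.48 + 1/1.19 + 1/11.1 + 1/1.76 = 1.617.
By the current-divider rule, I = I_s · G_k/ΣG = 42.3 × 0.07295 = 3.086 mA.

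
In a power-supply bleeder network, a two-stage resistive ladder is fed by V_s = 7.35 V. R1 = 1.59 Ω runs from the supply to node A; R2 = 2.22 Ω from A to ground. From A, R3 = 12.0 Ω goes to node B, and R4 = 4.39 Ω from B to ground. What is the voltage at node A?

V_A ≈ 4.05 V

Node A sees R2 in parallel with the series input of stage 2, R3 + R4 = 16.39 Ω.
R2 ‖ (R3+R4) = 1.955 Ω.
First divider: V_A = V_s · 1.955/(1.59 + 1.955) = 4.054 V.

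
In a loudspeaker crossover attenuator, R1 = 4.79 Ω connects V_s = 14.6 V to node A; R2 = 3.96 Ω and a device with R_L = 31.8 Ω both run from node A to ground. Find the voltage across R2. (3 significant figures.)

R2 ‖ R_L = (3.96 × 31.8)/(3.96 + 31.8) = 3.521 Ω.
Now apply the divider: V_out = 14.6 × 0.4237 = 6.186 V.

V_out ≈ 6.19 V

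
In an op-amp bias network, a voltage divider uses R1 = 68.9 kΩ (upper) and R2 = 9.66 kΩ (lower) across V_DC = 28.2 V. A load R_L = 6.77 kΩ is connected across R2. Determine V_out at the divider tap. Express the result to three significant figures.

V_out ≈ 1.54 V

R2 ‖ R_L = (9.66 × 6.77)/(9.66 + 6.77) = 3.980 kΩ.
Now apply the divider: V_out = 28.2 × 0.05462 = 1.540 V.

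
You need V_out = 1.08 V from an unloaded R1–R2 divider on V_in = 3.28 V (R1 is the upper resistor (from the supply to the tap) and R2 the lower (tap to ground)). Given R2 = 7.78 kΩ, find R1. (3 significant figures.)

R1 ≈ 15.8 kΩ

Required fraction k = V_out/V_in = 0.3293.
So R1 = R2 · (V_in/V_out − 1) = 7.78 × (3.28/1.08 − 1) = 7.78 × 2.037 = 15.85 kΩ.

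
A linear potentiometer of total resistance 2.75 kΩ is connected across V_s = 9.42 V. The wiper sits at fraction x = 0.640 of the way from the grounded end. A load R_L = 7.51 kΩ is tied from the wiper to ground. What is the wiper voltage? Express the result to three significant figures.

V_out ≈ 5.56 V

The pot divides into 0.9900 kΩ above the wiper and 1.760 kΩ below.
(x·R_p) ‖ R_L = 1.426 kΩ.
Then V_out = V_s · 1.426/(0.9900 + 1.426) = 5.560 V.
(Unloaded: V_out = x·V_s = 6.03 V.)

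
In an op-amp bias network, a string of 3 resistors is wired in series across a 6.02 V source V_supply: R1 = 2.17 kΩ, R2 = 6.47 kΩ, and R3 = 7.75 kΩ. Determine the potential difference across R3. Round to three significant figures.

V ≈ 2.85 V

Total series resistance ΣR = 2.17 + 6.47 + 7.75 = 16.39 kΩ.
V = V_supply · R/ΣR = 6.02 × 0.4728 = 2.847 V.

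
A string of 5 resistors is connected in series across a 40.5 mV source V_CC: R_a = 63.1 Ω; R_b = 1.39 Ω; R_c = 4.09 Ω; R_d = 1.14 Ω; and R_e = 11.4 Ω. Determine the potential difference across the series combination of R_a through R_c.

ΣR = 63.1 + 1.39 + 4.09 + 1.14 + 11.4 = 81.12 Ω.
R_{R_a..R_c} = 63.1 + 1.39 + 4.09 = 68.58 Ω.
V = V_CC · R/ΣR = 40.5 × 0.8454 = 34.24 mV.

V ≈ 34.2 mV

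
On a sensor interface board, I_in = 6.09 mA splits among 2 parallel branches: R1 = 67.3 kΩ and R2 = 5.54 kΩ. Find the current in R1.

For two parallel branches, I_k = I_in · (other R)/(sum of R).
I(R1) = 6.09 × 5.54/(67.3 + 5.54) = 6.09 × 0.07606 = 0.4632 mA.

I ≈ 0.463 mA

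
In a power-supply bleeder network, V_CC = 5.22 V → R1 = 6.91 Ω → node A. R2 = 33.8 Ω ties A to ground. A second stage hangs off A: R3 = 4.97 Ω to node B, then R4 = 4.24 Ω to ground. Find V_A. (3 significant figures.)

The second stage (R3 + R4 = 9.210 Ω) loads node A in parallel with R2.
R2 ‖ (R3+R4) = 7.238 Ω.
First divider: V_A = V_CC · 7.238/(6.91 + 7.238) = 2.670 V.

V_A ≈ 2.67 V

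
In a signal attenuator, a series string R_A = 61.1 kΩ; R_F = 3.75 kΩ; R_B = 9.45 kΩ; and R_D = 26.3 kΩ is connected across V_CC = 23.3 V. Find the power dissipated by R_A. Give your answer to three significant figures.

Series current I = V_CC/ΣR = 23.3/100.6 = 0.2316 mA.
V(R_A) = I·R = 14.15 V; P = V·I = 14.15 × 0.2316 = 3.278 mW.

P ≈ 3.28 mW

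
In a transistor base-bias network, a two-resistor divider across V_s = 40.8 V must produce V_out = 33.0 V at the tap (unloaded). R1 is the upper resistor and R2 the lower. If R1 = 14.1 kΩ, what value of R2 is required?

R2 ≈ 59.7 kΩ

V_out/V_s = R2/(R1+R2) = 0.8088.
Rearranging, R2 = R1·k/(1−k) = 14.1 × 4.231 = 59.65 kΩ.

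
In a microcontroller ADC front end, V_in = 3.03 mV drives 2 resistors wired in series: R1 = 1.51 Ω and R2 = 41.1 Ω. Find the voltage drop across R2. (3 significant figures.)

Series total: ΣR = 1.51 + 41.1 = 42.61 Ω.
Voltage divider: V = V_in · (41.10 / 42.61) = 3.03 × 0.9646 = 2.923 mV.

V ≈ 2.92 mV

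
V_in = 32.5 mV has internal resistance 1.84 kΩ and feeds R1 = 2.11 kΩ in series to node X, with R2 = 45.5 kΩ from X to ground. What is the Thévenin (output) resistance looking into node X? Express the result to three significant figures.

R_th ≈ 3.63 kΩ

R1' = 1.84 + 2.11 = 3.950 kΩ (source resistance + R1).
With V_in suppressed (replaced by a short), R_th = R1' ‖ R2 = (3.950 × 45.5)/(3.950 + 45.5) = 3.634 kΩ.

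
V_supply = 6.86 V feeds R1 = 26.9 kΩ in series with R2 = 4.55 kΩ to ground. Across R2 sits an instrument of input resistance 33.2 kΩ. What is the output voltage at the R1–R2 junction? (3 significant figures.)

The load sits in parallel with R2, giving an effective lower resistance R2' = R2·R_L/(R2+R_L) = 4.002 kΩ.
Voltage divider with the loaded lower leg: V_out = 6.86 × 4.002/(26.9 + 4.002) = 6.86 × 0.1295 = 0.8883 V.

V_out ≈ 0.888 V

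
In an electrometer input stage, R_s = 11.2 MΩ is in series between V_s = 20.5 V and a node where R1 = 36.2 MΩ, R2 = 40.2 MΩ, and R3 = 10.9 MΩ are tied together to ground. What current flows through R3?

I ≈ 0.719 µA

Parallel bank: R_p = 1/(1/36.2 + 1/40.2 + 1/10.9) = 6.933 MΩ.
V_A = 20.5 × 6.933/18.13 = 7.838 V.
I(R3) = V_A / R3 = 7.838/10.9 = 0.7191 µA.
(Equivalently: I_total = 1.131 µA, then current-divider fraction G_k/ΣG = 0.6360.)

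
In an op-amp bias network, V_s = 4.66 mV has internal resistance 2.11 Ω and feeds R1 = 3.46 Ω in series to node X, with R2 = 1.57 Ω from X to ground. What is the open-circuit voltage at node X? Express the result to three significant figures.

V_th ≈ 1.02 mV

R1' = 2.11 + 3.46 = 5.570 Ω (source resistance + R1).
Open-circuit (no load on X): V_th = V_s · R2/(R1' + R2) = 4.66 × 1.57/(5.570 + 1.57) = 1.025 mV.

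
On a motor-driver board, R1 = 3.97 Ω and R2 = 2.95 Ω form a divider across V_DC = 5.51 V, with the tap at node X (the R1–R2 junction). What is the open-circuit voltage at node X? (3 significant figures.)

V_th ≈ 2.35 V

With X open, the divider is unloaded: V_th = 5.51 × 2.95/6.920 = 2.349 V.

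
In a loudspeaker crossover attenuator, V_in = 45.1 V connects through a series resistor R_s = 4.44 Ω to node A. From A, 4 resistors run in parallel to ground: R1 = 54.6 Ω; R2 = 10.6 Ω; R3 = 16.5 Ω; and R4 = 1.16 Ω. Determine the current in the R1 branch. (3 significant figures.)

I ≈ 0.148 A

Equivalent of the parallel group: R_p = 0.9659 Ω.
Node voltage V_A = V_in · R_p/(R_s + R_p) = 45.1 × 0.1787 = 8.058 V.
Branch current I = V_A/R1 = 8.058/54.6 = 0.1476 A.
(Equivalently: I_total = 8.343 A, then current-divider fraction G_k/ΣG = 0.01769.)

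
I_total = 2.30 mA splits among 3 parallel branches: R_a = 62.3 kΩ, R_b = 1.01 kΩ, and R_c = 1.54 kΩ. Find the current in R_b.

Total conductance ΣG = 1/62.3 + 1/1.01 + 1/1.54 = 1.656 (units of 1/kΩ).
Current divider: I(R_b) = I_total · G_k/ΣG = 2.30 × (0.9901/1.656) = 2.30 × 0.5981 = 1.376 mA.

I ≈ 1.38 mA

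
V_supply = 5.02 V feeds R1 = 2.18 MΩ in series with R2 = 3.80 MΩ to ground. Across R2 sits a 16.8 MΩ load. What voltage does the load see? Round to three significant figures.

First combine the lower leg with the load: R2 ‖ R_L = 3.099 MΩ.
Then V_out = V_supply · R2'/(R1 + R2') = 5.02 × 3.099/5.279 = 2.947 V.
(Unloaded it would be 3.19 V; the load pulls it down.)

V_out ≈ 2.95 V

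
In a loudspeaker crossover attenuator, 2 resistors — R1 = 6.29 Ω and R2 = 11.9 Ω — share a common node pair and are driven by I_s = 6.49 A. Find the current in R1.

I ≈ 4.25 A

For two parallel branches, I_k = I_s · (other R)/(sum of R).
I(R1) = 6.49 × 11.9/(6.29 + 11.9) = 6.49 × 0.6542 = 4.246 A.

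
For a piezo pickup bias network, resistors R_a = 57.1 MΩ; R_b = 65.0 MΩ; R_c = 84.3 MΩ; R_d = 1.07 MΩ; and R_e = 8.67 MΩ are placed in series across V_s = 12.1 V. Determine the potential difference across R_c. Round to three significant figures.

Total series resistance ΣR = 57.1 + 65.0 + 84.3 + 1.07 + 8.67 = 216.1 MΩ.
V = V_s · R/ΣR = 12.1 × 0.3900 = 4.719 V.

V ≈ 4.72 V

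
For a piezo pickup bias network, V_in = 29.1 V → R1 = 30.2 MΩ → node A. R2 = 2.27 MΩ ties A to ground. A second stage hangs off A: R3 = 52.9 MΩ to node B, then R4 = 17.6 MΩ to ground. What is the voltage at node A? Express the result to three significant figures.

Node A sees R2 in parallel with the series input of stage 2, R3 + R4 = 70.50 MΩ.
Effective lower resistance at A: R2 ‖ 70.50 = 2.199 MΩ.
V_A = 29.1 × 2.199/(30.2 + 2.199) = 1.975 V.

V_A ≈ 1.98 V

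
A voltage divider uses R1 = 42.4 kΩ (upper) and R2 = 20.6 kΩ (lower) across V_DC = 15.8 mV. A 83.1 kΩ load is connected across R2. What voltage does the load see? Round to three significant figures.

The load sits in parallel with R2, giving an effective lower resistance R2' = R2·R_L/(R2+R_L) = 16.51 kΩ.
Then V_out = V_DC · R2'/(R1 + R2') = 15.8 × 16.51/58.91 = 4.428 mV.
(Unloaded it would be 5.17 mV; the load pulls it down.)

V_out ≈ 4.43 mV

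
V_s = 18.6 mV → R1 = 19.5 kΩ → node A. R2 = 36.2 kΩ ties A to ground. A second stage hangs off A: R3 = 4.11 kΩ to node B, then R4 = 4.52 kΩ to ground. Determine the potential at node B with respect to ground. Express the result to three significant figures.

The second stage (R3 + R4 = 8.630 kΩ) loads node A in parallel with R2.
Effective lower resistance at A: R2 ‖ 8.630 = 6.969 kΩ.
V_A = 18.6 × 6.969/(19.5 + 6.969) = 4.897 mV.
Stage 2 is unloaded, so V_B = V_A · R4/(R3+R4) = 4.897 × 4.52/8.630 = 2.565 mV.

V_B ≈ 2.56 mV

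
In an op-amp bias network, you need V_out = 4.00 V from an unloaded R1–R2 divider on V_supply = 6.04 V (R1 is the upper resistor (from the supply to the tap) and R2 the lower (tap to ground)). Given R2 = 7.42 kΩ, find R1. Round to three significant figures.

R1 ≈ 3.78 kΩ

V_out/V_supply = R2/(R1+R2) = 0.6623.
Rearranging, R1 = R2·(1−k)/k = 7.42 × 0.5100 = 3.784 kΩ.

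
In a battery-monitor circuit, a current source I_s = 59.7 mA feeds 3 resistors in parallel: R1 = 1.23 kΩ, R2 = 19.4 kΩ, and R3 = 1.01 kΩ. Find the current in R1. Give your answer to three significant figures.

I ≈ 26.2 mA

Conductances: ΣG = 1/1.23 + 1/19.4 + 1/1.01 = 1.855 (1/kΩ).
R1 takes the fraction G_k/ΣG = 0.8130/1.855 = 0.4384, so I = 59.7 × 0.4384 = 26.17 mA.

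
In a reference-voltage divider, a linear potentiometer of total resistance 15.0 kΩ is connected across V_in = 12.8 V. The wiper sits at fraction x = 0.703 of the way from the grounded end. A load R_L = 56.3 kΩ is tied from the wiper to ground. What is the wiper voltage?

Split the track: R_lower = x·R_p = 10.54 kΩ, R_upper = (1−x)·R_p = 4.455 kΩ.
(x·R_p) ‖ R_L = 8.881 kΩ.
Then V_out = V_in · 8.881/(4.455 + 8.881) = 8.524 V.

V_out ≈ 8.52 V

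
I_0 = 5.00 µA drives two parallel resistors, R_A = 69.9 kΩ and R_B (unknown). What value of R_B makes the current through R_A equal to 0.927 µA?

Two-branch current divider: I_A = I_0 · R_B/(R_A + R_B).
0.927/5.00 = R_B/(R_A + R_B) → R_B = R_A · (0.1854)/(1 − 0.1854) = 69.9 × 0.2276 = 15.91 kΩ.

R_B ≈ 15.9 kΩ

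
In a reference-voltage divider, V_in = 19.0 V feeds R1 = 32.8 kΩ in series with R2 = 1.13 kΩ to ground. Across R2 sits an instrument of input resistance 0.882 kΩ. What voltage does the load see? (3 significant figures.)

First combine the lower leg with the load: R2 ‖ R_L = 0.4954 kΩ.
Voltage divider with the loaded lower leg: V_out = 19.0 × 0.4954/(32.8 + 0.4954) = 19.0 × 0.01488 = 0.2827 V.

V_out ≈ 0.283 V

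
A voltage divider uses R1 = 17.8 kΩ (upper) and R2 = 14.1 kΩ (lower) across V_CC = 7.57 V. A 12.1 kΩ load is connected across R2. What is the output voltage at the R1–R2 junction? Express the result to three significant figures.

R2 ‖ R_L = (14.1 × 12.1)/(14.1 + 12.1) = 6.512 kΩ.
Then V_out = V_CC · R2'/(R1 + R2') = 7.57 × 6.512/24.31 = 2.028 V.
(Unloaded it would be 3.35 V; the load pulls it down.)

V_out ≈ 2.03 V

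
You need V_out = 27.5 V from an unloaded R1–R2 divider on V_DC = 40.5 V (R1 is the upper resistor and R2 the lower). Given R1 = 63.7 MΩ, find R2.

R2 ≈ 135 MΩ

The divider ratio is R2/(R1+R2) = 27.5/40.5 = 0.6790.
So R2 = R1 · V_out/(V_DC − V_out) = 63.7 × 27.5/(40.5 − 27.5) = 63.7 × 2.115 = 134.8 MΩ.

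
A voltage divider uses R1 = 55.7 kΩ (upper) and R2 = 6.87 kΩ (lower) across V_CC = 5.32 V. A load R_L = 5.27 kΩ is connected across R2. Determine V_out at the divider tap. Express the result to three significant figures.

V_out ≈ 0.270 V

The load sits in parallel with R2, giving an effective lower resistance R2' = R2·R_L/(R2+R_L) = 2.982 kΩ.
Now apply the divider: V_out = 5.32 × 0.05082 = 0.2704 V.
(Unloaded it would be 0.584 V; the load pulls it down.)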